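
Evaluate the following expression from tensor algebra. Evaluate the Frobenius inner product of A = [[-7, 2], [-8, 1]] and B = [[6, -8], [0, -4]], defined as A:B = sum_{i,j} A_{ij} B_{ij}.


A:B = sum over all i,j of A_{ij} * B_{ij}.
Row 1: -7*6=-42, 2*-8=-16 => row sum = -58
Row 2: -8*0=0, 1*-4=-4 => row sum = -4
Total = -58 + -4 = -62

-62


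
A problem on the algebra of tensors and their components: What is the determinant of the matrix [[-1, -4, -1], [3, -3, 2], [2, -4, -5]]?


Expanding along the first row, det(A) = a11*M_11 - a12*M_12 + a13*M_13, where M_1j is the (1,j) minor.
Minor M_11 = -3*-5 - 2*-4 = 23
Minor M_12 = 3*-5 - 2*2 = -19
Minor M_13 = 3*-4 - -3*2 = -6
det = -1*(23) - -4*(-19) + -1*(-6)
    = -23 - 76 + 6
    = -93

-93


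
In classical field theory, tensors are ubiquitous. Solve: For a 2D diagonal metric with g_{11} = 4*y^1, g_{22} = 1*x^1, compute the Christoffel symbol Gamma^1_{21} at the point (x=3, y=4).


For a diagonal metric, Gamma^k_{ij} = (1/2) g^{kk} (dg_{ik}/dx_j + dg_{jk}/dx_i - dg_{ij}/dx_k).
The metric is diagonal, so g_{ab} = 0 for a != b.
At the given point: g_{11} = 16, g_{22} = 3
g^{11} = 1/16
dg_{21}/dx_1 = 0 (off-diagonal)
dg_{11}/dx_2 = dg_{11}/dx_2 = 4
dg_{21}/dx_1 = 0 (off-diagonal)
Numerator = 0 + 4 - 0 = 4
Gamma^1_{21} = 4 / (2 * 16) = 1/8

1/8


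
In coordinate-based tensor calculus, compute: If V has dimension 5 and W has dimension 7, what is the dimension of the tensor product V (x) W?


The dimension of a tensor product is the product of dimensions.
dim(V) = 5, dim(W) = 7
dim(V (x) W) = 5 * 7 = 35

35


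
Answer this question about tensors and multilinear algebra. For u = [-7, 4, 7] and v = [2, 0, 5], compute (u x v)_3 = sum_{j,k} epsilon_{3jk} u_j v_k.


(u x v)_3 = sum_{j,k} epsilon_{3jk} u_j v_k. Only permutations of (1,2,3) contribute; the two non-zero terms are:
eps_{312} u_1 v_2 = 1 * -7 * 0 = 0
eps_{321} u_2 v_1 = -1 * 4 * 2 = -8
(u x v)_3 = -8

-8


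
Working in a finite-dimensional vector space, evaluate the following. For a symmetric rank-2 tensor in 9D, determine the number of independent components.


A symmetric rank-2 tensor in d dimensions has d(d+1)/2 independent components.
d = 9
d(d+1)/2 = 9 * 10 / 2 = 90 / 2 = 45

45


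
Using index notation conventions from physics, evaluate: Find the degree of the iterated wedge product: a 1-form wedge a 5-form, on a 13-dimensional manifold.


The degree of a wedge product is the sum of the degrees of the individual forms.
Degrees: 1, 5
Total degree = 1 + 5 = 6

6


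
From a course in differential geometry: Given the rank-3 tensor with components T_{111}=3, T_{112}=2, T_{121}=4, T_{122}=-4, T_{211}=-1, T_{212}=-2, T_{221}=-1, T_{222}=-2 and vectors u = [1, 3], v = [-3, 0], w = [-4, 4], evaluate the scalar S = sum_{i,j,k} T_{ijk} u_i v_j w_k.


S = sum over i,j,k of T_{ijk} u_i v_j w_k. Expanding all 8 terms:
T_{111}*u_1*v_1*w_1 = 3*1*-3*-4 = 36  (running total: 36)
T_{112}*u_1*v_1*w_2 = 2*1*-3*4 = -24  (running total: 12)
T_{121}*u_1*v_2*w_1 = 4*1*0*-4 = 0  (running total: 12)
T_{122}*u_1*v_2*w_2 = -4*1*0*4 = 0  (running total: 12)
T_{211}*u_2*v_1*w_1 = -1*3*-3*-4 = -36  (running total: -24)
T_{212}*u_2*v_1*w_2 = -2*3*-3*4 = 72  (running total: 48)
T_{221}*u_2*v_2*w_1 = -1*3*0*-4 = 0  (running total: 48)
T_{222}*u_2*v_2*w_2 = -2*3*0*4 = 0  (running total: 48)
S = 48

48


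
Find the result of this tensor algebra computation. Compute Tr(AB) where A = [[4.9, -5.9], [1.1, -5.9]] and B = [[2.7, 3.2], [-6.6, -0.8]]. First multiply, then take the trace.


Tr(AB) = sum_i (AB)_{ii} where (AB)_{ii} = sum_k A_{ik} B_{ki}.
(AB)_{11} = 4.9*2.7 + -5.9*-6.6 = 52.17
(AB)_{22} = 1.1*3.2 + -5.9*-0.8 = 8.24
Tr(AB) = 52.17 + 8.24 = 60.41

60.41


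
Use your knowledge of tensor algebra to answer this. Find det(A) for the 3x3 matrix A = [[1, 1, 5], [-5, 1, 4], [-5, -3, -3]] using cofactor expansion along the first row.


Expanding along the first row, det(A) = a11*M_11 - a12*M_12 + a13*M_13, where M_1j is the (1,j) minor.
Minor M_11 = 1*-3 - 4*-3 = 9
Minor M_12 = -5*-3 - 4*-5 = 35
Minor M_13 = -5*-3 - 1*-5 = 20
det = 1*(9) - 1*(35) + 5*(20)
    = 9 - 35 + 100
    = 74

74


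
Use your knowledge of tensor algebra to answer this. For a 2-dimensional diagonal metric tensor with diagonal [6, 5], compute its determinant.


For a diagonal metric, the determinant is the product of diagonal entries.
Diagonal entries: 6, 5
det(g) = 6 * 5 = 30

30


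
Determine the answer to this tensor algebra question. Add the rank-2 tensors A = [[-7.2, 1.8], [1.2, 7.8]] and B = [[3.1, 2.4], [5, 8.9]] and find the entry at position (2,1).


Tensor addition is component-wise: (A + B)_{ij} = A_{ij} + B_{ij}.
A_{21} = 1.2
B_{21} = 5
(A + B)_{21} = 1.2 + 5 = 6.2

6.2


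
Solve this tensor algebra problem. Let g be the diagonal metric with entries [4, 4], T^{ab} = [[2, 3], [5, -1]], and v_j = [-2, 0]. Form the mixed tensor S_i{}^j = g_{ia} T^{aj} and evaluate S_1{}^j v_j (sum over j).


Step 1: lower the first index. For a diagonal metric, g_{ia} T^{aj} = g_{ii} T^{ij} (no sum on i).
g_{11} = 4
S_1{}^1 = 4 * T^{11} = 4 * 2 = 8
S_1{}^2 = 4 * T^{12} = 4 * 3 = 12
Step 2: contract S_1{}^j with v_j.
S_1{}^1 * v_1 = 8 * -2 = -16
S_1{}^2 * v_2 = 12 * 0 = 0
Result = -16 + 0 = -16

-16


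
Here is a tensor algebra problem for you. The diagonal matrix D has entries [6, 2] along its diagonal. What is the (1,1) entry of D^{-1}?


For a diagonal matrix, the inverse has entries (D^{-1})_{ii} = 1/d_{ii}.
The diagonal entries are: d_{11} = 6, d_{22} = 2
We need (D^{-1})_{11} = 1/d_{11} = 1/6 = 1/6

1/6


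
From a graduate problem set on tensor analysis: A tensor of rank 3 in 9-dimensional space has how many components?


The number of components of a rank-r tensor in d dimensions is d^r.
Here d = 9 and r = 3.
9^3 = 729

729


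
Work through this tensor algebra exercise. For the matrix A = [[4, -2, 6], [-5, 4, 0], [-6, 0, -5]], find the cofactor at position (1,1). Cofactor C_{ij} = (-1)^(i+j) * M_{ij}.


To find cofactor C_{11}, delete row 1 and column 1.
The resulting 2x2 submatrix is: [[4, 0], [0, -5]]
Minor M_{11} = 4*-5 - 0*0
  = -20 - 0 = -20
Sign = (-1)^(1+1) = (-1)^2 = 1
Cofactor C_{11} = 1 * -20 = -20

-20


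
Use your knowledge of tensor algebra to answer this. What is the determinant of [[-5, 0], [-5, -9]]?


For a 2x2 matrix [[a, b], [c, d]], det = a*d - b*c.
a = -5, b = 0, c = -5, d = -9
a*d = -5 * -9 = 45
b*c = 0 * -5 = 0
det = 45 - 0 = 45

45


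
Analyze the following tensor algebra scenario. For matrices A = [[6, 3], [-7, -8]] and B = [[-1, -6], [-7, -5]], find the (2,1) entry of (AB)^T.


(AB)^T_{ij} = (AB)_{ji} = sum_k A_{jk} B_{ki}.
For i=2, j=1 we need (AB)_{12}:
A_{11} * B_{12} = 6 * -6 = -36
A_{12} * B_{22} = 3 * -5 = -15
Sum = -36 + -15 = -51

-51


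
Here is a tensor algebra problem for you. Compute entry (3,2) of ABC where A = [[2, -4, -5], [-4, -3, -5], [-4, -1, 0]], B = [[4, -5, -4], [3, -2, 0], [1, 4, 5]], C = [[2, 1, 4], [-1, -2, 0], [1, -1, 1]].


(ABC)_{32} = sum_m (AB)_{3m} C_{m2}. First compute row 3 of AB.
(AB)_{31} = -4*4 + -1*3 + 0*1 = -19
(AB)_{32} = -4*-5 + -1*-2 + 0*4 = 22
(AB)_{33} = -4*-4 + -1*0 + 0*5 = 16
Now contract with column 2 of C:
(AB)_{31} * C_{12} = -19 * 1 = -19
(AB)_{32} * C_{22} = 22 * -2 = -44
(AB)_{33} * C_{32} = 16 * -1 = -16
(ABC)_{32} = -19 + -44 + -16 = -79

-79


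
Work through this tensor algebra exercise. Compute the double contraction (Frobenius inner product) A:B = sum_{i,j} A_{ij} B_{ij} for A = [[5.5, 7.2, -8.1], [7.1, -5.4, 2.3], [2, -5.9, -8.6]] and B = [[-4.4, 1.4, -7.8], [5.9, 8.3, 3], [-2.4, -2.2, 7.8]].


A:B = sum over all i,j of A_{ij} * B_{ij}.
Row 1: 5.5*-4.4=-24.2, 7.2*1.4=10.08, -8.1*-7.8=63.18 => row sum = 49.06
Row 2: 7.1*5.9=41.89, -5.4*8.3=-44.82, 2.3*3=6.9 => row sum = 3.97
Row 3: 2*-2.4=-4.8, -5.9*-2.2=12.98, -8.6*7.8=-67.08 => row sum = -58.9
Total = 49.06 + 3.97 + -58.9 = -5.87

-5.87


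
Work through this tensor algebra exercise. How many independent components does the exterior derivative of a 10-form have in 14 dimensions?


The exterior derivative of a p-form is a (p+1)-form.
Its number of independent components is C(n, p+1).
n = 14, p+1 = 11
C(14, 11) = 364

364


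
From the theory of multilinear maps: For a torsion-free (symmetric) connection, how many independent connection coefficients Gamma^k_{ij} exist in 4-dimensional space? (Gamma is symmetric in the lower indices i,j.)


Christoffel symbols Gamma^k_{ij} are symmetric in i,j, so there are d * d(d+1)/2 independent symbols.
d = 4
d(d+1)/2 = 4 * 5 / 2 = 10
Total = 4 * 10 = 40

40


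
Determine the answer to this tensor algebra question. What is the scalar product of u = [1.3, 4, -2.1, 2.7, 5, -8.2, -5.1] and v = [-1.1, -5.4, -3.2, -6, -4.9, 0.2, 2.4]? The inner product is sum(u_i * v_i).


The inner product u . v = sum of u_i * v_i.
Term-by-term: 1.3 * -1.1, 4 * -5.4, -2.1 * -3.2, 2.7 * -6, 5 * -4.9, -8.2 * 0.2, -5.1 * 2.4
Products: -1.43, -21.6, 6.72, -16.2, -24.5, -1.64, -12.24
Sum = -1.43 + -21.6 + 6.72 + -16.2 + -24.5 + -1.64 + -12.24 = -70.89

-70.89


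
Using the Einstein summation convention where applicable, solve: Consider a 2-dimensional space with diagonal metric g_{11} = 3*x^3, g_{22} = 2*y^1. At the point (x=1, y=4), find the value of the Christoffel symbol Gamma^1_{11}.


For a diagonal metric, Gamma^k_{ij} = (1/2) g^{kk} (dg_{ik}/dx_j + dg_{jk}/dx_i - dg_{ij}/dx_k).
The metric is diagonal, so g_{ab} = 0 for a != b.
At the given point: g_{11} = 3, g_{22} = 8
g^{11} = 1/3
dg_{11}/dx_1 = dg_{11}/dx_1 = 9
dg_{11}/dx_1 = dg_{11}/dx_1 = 9
dg_{11}/dx_1 = dg_{11}/dx_1 = 9
Numerator = 9 + 9 - 9 = 9
Gamma^1_{11} = 9 / (2 * 3) = 3/2

3/2


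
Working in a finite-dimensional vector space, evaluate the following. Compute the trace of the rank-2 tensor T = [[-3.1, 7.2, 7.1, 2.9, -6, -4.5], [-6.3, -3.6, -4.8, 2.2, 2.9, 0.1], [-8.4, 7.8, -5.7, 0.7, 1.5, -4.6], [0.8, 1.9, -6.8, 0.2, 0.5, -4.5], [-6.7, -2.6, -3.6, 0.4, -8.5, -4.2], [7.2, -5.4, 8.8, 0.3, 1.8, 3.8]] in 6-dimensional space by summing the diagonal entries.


The contraction (trace) of a rank-2 tensor is the sum of its diagonal elements.
Diagonal entries: A[1,1] = -3.1, A[2,2] = -3.6, A[3,3] = -5.7, A[4,4] = 0.2, A[5,5] = -8.5, A[6,6] = 3.8
Tr(A) = -3.1 + -3.6 + -5.7 + 0.2 + -8.5 + 3.8 = -16.9

-16.9


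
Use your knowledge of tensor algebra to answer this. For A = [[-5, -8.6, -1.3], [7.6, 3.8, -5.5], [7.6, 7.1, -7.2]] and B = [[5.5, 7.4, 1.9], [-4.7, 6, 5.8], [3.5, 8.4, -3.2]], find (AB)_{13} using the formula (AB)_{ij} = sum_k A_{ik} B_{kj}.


(AB)_{ij} = sum_k A_{ik} B_{kj}.
For i=1, j=3:
A_{11} * B_{13} = -5 * 1.9 = -9.5
A_{12} * B_{23} = -8.6 * 5.8 = -49.88
A_{13} * B_{33} = -1.3 * -3.2 = 4.16
Sum = -9.5 + -49.88 + 4.16 = -55.22

-55.22


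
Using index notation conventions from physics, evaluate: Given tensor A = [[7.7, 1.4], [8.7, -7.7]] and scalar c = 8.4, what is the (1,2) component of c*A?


Scalar multiplication: (cA)_{ij} = c * A_{ij}.
c = 8.4
A_{12} = 1.4
(cA)_{12} = 8.4 * 1.4 = 11.76

11.76


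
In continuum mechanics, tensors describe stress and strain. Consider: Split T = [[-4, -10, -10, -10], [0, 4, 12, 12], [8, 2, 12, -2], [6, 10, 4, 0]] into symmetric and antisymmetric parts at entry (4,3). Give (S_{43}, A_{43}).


T_{43} = 4
T_{34} = -2
S_{43} = (4 + -2)/2 = 2/2 = 1
A_{43} = (4 - -2)/2 = 6/2 = 3
Check: S + A = 1 + 3 = 4 = T_{43}.

(1, 3)


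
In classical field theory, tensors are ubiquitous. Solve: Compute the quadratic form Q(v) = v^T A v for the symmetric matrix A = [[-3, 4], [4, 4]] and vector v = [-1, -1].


First compute Av:
(Av)_1 = -3*-1 + 4*-1 = -1
(Av)_2 = 4*-1 + 4*-1 = -8
Av = [-1, -8]
Then v^T (Av) = -1*-1 + -1*-8
= 1 + 8 = 9

9


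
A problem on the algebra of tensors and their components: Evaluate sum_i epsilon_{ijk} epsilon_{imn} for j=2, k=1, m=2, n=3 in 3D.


Using the identity: epsilon_{ijk} epsilon_{imn} = delta_{jm} delta_{kn} - delta_{jn} delta_{km}.
delta_{22} = 1
delta_{13} = 0
delta_{23} = 0
delta_{12} = 0
Result = 1 * 0 - 0 * 0 = 0 - 0 = 0

0


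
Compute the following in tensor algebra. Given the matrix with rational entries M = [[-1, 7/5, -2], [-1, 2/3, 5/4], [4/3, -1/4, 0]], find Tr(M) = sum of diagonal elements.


The trace is the sum of diagonal entries.
Diagonal: M[1,1] = -1, M[2,2] = 2/3, M[3,3] = 0
Tr(M) = -1 + 2/3 + 0
Computing step by step:
After adding M[1,1]: -1
After adding M[2,2]: -1/3
After adding M[3,3]: -1/3
Tr(M) = -1/3

-1/3


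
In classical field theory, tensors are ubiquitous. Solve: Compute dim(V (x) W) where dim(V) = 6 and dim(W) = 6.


The dimension of a tensor product is the product of dimensions.
dim(V) = 6, dim(W) = 6
dim(V (x) W) = 6 * 6 = 36

36


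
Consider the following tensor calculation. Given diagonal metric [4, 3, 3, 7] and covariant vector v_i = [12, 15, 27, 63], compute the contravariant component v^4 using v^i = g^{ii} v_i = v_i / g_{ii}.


To raise an index with a diagonal metric: v^i = v_i / g_{ii}.
For index 4: v_4 = 63, g_{44} = 7
v^4 = 63 / 7 = 9

9


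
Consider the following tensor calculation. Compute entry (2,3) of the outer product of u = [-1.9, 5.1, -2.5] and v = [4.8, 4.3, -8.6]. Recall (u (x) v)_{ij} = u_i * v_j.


The outer product entry T_{ij} = u_i * v_j.
We need i=2, j=3.
u_2 = 5.1, v_3 = -8.6
T_{2,3} = 5.1 * -8.6 = -43.86

-43.86


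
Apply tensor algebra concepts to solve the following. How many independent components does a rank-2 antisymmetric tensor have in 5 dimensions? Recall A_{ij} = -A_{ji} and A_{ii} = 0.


An antisymmetric rank-2 tensor satisfies A_{ij} = -A_{ji}, so diagonal entries are zero.
The independent components are the upper-triangular entries: C(n, 2) = n(n-1)/2.
n = 5
C(5, 2) = 5 * 4 / 2 = 20 / 2 = 10

10


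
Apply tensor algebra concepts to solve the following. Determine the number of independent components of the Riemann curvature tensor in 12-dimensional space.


The Riemann tensor in d dimensions has d^2(d^2 - 1)/12 independent components.
d = 12, so d^2 = 144
d^2 - 1 = 143
d^2(d^2 - 1) = 144 * 143 = 20592
Divide by 12: 20592 / 12 = 1716

1716


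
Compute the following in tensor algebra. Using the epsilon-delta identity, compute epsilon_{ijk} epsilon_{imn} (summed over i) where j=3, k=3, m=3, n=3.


Using the identity: epsilon_{ijk} epsilon_{imn} = delta_{jm} delta_{kn} - delta_{jn} delta_{km}.
delta_{33} = 1
delta_{33} = 1
delta_{33} = 1
delta_{33} = 1
Result = 1 * 1 - 1 * 1 = 1 - 1 = 0

0


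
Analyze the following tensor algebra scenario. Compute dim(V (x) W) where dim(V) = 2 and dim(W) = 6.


The dimension of a tensor product is the product of dimensions.
dim(V) = 2, dim(W) = 6
dim(V (x) W) = 2 * 6 = 12

12


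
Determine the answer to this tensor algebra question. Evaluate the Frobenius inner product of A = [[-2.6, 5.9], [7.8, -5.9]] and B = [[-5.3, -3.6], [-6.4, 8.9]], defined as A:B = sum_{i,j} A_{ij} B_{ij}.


A:B = sum over all i,j of A_{ij} * B_{ij}.
Row 1: -2.6*-5.3=13.78, 5.9*-3.6=-21.24 => row sum = -7.46
Row 2: 7.8*-6.4=-49.92, -5.9*8.9=-52.51 => row sum = -102.43
Total = -7.46 + -102.43 = -109.89

-109.89


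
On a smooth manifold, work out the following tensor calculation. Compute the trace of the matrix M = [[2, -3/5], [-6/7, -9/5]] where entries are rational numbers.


The trace is the sum of diagonal entries.
Diagonal: M[1,1] = 2, M[2,2] = -9/5
Tr(M) = 2 + -9/5
Computing step by step:
After adding M[1,1]: 2
After adding M[2,2]: 1/5
Tr(M) = 1/5

1/5


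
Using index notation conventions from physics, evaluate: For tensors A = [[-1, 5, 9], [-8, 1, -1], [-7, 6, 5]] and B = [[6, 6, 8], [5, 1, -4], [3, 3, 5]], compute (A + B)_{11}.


Tensor addition is component-wise: (A + B)_{ij} = A_{ij} + B_{ij}.
A_{11} = -1
B_{11} = 6
(A + B)_{11} = -1 + 6 = 5

5


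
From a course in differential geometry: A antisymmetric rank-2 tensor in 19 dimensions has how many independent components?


A antisymmetric rank-2 tensor in d dimensions has d(d-1)/2 independent components.
d = 19
d(d-1)/2 = 19 * 18 / 2 = 342 / 2 = 171

171


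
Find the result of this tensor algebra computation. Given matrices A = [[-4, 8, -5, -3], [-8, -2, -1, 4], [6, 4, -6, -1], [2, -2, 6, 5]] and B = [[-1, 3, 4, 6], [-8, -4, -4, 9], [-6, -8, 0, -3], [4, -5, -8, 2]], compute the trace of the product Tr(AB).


Tr(AB) = sum_i (AB)_{ii} where (AB)_{ii} = sum_k A_{ik} B_{ki}.
(AB)_{11} = -4*-1 + 8*-8 + -5*-6 + -3*4 = -42
(AB)_{22} = -8*3 + -2*-4 + -1*-8 + 4*-5 = -28
(AB)_{33} = 6*4 + 4*-4 + -6*0 + -1*-8 = 16
(AB)_{44} = 2*6 + -2*9 + 6*-3 + 5*2 = -14
Tr(AB) = -42 + -28 + 16 + -14 = -68

-68


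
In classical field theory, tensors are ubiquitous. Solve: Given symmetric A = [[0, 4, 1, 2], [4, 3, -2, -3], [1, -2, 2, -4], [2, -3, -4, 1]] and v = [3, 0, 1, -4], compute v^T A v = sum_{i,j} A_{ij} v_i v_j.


First compute Av:
(Av)_1 = 0*3 + 4*0 + 1*1 + 2*-4 = -7
(Av)_2 = 4*3 + 3*0 + -2*1 + -3*-4 = 22
(Av)_3 = 1*3 + -2*0 + 2*1 + -4*-4 = 21
(Av)_4 = 2*3 + -3*0 + -4*1 + 1*-4 = -2
Av = [-7, 22, 21, -2]
Then v^T (Av) = 3*-7 + 0*22 + 1*21 + -4*-2
= -21 + 0 + 21 + 8 = 8

8


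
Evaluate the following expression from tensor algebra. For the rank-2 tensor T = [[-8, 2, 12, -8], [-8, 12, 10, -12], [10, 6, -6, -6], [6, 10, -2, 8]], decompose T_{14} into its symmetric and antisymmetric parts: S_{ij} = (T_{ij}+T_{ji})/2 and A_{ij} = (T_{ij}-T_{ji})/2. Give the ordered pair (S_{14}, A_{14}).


T_{14} = -8
T_{41} = 6
S_{14} = (-8 + 6)/2 = -2/2 = -1
A_{14} = (-8 - 6)/2 = -14/2 = -7
Check: S + A = -1 + -7 = -8 = T_{14}.

(-1, -7)


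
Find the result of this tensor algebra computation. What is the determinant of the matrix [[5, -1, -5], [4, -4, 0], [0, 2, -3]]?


Expanding along the first row, det(A) = a11*M_11 - a12*M_12 + a13*M_13, where M_1j is the (1,j) minor.
Minor M_11 = -4*-3 - 0*2 = 12
Minor M_12 = 4*-3 - 0*0 = -12
Minor M_13 = 4*2 - -4*0 = 8
det = 5*(12) - -1*(-12) + -5*(8)
    = 60 - 12 + -40
    = 8

8


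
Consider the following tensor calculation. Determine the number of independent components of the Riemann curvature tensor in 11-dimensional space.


The Riemann tensor in d dimensions has d^2(d^2 - 1)/12 independent components.
d = 11, so d^2 = 121
d^2 - 1 = 120
d^2(d^2 - 1) = 121 * 120 = 14520
Divide by 12: 14520 / 12 = 1210

1210


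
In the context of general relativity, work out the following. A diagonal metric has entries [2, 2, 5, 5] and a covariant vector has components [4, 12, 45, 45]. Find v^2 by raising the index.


To raise an index with a diagonal metric: v^i = v_i / g_{ii}.
For index 2: v_2 = 12, g_{22} = 2
v^2 = 12 / 2 = 6

6


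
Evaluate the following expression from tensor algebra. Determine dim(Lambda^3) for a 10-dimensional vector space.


The dimension of the space of p-forms on an n-dimensional space is C(n, p).
n = 10, p = 3
C(10, 3) = 10! / (3! * 7!) = 120

120


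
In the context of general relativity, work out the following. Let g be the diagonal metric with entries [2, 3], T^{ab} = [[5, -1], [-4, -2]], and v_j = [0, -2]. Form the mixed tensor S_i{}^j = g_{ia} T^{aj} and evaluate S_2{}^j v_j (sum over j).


Step 1: lower the first index. For a diagonal metric, g_{ia} T^{aj} = g_{ii} T^{ij} (no sum on i).
g_{22} = 3
S_2{}^1 = 3 * T^{21} = 3 * -4 = -12
S_2{}^2 = 3 * T^{22} = 3 * -2 = -6
Step 2: contract S_2{}^j with v_j.
S_2{}^1 * v_1 = -12 * 0 = 0
S_2{}^2 * v_2 = -6 * -2 = 12
Result = 0 + 12 = 12

12


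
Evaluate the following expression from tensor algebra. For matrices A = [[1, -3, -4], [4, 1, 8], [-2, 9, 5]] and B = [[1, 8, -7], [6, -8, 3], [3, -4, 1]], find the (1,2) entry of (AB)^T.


(AB)^T_{ij} = (AB)_{ji} = sum_k A_{jk} B_{ki}.
For i=1, j=2 we need (AB)_{21}:
A_{21} * B_{11} = 4 * 1 = 4
A_{22} * B_{21} = 1 * 6 = 6
A_{23} * B_{31} = 8 * 3 = 24
Sum = 4 + 6 + 24 = 34

34


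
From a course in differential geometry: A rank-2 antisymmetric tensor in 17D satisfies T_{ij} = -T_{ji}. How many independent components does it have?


An antisymmetric rank-2 tensor satisfies A_{ij} = -A_{ji}, so diagonal entries are zero.
The independent components are the upper-triangular entries: C(n, 2) = n(n-1)/2.
n = 17
C(17, 2) = 17 * 16 / 2 = 272 / 2 = 136

136


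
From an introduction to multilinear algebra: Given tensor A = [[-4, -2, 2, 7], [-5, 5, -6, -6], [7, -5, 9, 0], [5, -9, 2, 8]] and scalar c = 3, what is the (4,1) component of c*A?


Scalar multiplication: (cA)_{ij} = c * A_{ij}.
c = 3
A_{41} = 5
(cA)_{41} = 3 * 5 = 15

15


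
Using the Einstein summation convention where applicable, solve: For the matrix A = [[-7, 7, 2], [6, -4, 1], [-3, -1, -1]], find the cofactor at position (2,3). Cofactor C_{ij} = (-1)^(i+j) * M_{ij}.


To find cofactor C_{23}, delete row 2 and column 3.
The resulting 2x2 submatrix is: [[-7, 7], [-3, -1]]
Minor M_{23} = -7*-1 - 7*-3
  = 7 - -21 = 28
Sign = (-1)^(2+3) = (-1)^5 = -1
Cofactor C_{23} = -1 * 28 = -28

-28


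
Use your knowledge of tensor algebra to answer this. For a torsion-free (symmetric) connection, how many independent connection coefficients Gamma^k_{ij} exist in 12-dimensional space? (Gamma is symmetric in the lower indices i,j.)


Christoffel symbols Gamma^k_{ij} are symmetric in i,j, so there are d * d(d+1)/2 independent symbols.
d = 12
d(d+1)/2 = 12 * 13 / 2 = 78
Total = 12 * 78 = 936

936


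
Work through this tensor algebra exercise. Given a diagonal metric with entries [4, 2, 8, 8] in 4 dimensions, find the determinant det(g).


For a diagonal metric, the determinant is the product of diagonal entries.
Diagonal entries: 4, 2, 8, 8
det(g) = 4 * 2 * 8 * 8 = 512

512


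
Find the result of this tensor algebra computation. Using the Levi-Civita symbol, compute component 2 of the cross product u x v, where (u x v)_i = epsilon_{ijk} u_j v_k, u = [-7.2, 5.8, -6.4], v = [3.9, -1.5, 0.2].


(u x v)_2 = sum_{j,k} epsilon_{2jk} u_j v_k. Only permutations of (1,2,3) contribute; the two non-zero terms are:
eps_{213} u_1 v_3 = -1 * -7.2 * 0.2 = 1.44
eps_{231} u_3 v_1 = 1 * -6.4 * 3.9 = -24.96
(u x v)_2 = -23.52

-23.52


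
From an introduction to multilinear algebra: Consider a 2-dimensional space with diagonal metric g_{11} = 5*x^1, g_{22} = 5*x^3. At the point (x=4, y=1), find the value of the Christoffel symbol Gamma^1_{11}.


For a diagonal metric, Gamma^k_{ij} = (1/2) g^{kk} (dg_{ik}/dx_j + dg_{jk}/dx_i - dg_{ij}/dx_k).
The metric is diagonal, so g_{ab} = 0 for a != b.
At the given point: g_{11} = 20, g_{22} = 320
g^{11} = 1/20
dg_{11}/dx_1 = dg_{11}/dx_1 = 5
dg_{11}/dx_1 = dg_{11}/dx_1 = 5
dg_{11}/dx_1 = dg_{11}/dx_1 = 5
Numerator = 5 + 5 - 5 = 5
Gamma^1_{11} = 5 / (2 * 20) = 1/8

1/8


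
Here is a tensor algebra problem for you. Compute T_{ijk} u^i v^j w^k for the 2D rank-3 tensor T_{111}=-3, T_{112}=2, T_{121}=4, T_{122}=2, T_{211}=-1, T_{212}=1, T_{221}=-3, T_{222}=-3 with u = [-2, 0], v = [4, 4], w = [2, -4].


S = sum over i,j,k of T_{ijk} u_i v_j w_k. Expanding all 8 terms:
T_{111}*u_1*v_1*w_1 = -3*-2*4*2 = 48  (running total: 48)
T_{112}*u_1*v_1*w_2 = 2*-2*4*-4 = 64  (running total: 112)
T_{121}*u_1*v_2*w_1 = 4*-2*4*2 = -64  (running total: 48)
T_{122}*u_1*v_2*w_2 = 2*-2*4*-4 = 64  (running total: 112)
T_{211}*u_2*v_1*w_1 = -1*0*4*2 = 0  (running total: 112)
T_{212}*u_2*v_1*w_2 = 1*0*4*-4 = 0  (running total: 112)
T_{221}*u_2*v_2*w_1 = -3*0*4*2 = 0  (running total: 112)
T_{222}*u_2*v_2*w_2 = -3*0*4*-4 = 0  (running total: 112)
S = 112

112


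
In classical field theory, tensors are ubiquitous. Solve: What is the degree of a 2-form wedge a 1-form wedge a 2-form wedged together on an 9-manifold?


The degree of a wedge product is the sum of the degrees of the individual forms.
Degrees: 2, 1, 2
Total degree = 2 + 1 + 2 = 5

5


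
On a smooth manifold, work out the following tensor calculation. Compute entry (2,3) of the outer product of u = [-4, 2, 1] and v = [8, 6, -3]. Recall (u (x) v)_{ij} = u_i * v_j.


The outer product entry T_{ij} = u_i * v_j.
We need i=2, j=3.
u_2 = 2, v_3 = -3
T_{2,3} = 2 * -3 = -6

-6


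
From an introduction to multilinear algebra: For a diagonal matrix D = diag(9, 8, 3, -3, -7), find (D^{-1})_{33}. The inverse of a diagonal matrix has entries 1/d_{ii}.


For a diagonal matrix, the inverse has entries (D^{-1})_{ii} = 1/d_{ii}.
The diagonal entries are: d_{11} = 9, d_{22} = 8, d_{33} = 3, d_{44} = -3, d_{55} = -7
We need (D^{-1})_{33} = 1/d_{33} = 1/3 = 1/3

1/3


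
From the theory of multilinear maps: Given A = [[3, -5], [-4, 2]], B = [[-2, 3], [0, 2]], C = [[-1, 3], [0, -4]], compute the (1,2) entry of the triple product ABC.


(ABC)_{12} = sum_m (AB)_{1m} C_{m2}. First compute row 1 of AB.
(AB)_{11} = 3*-2 + -5*0 = -6
(AB)_{12} = 3*3 + -5*2 = -1
Now contract with column 2 of C:
(AB)_{11} * C_{12} = -6 * 3 = -18
(AB)_{12} * C_{22} = -1 * -4 = 4
(ABC)_{12} = -18 + 4 = -14

-14


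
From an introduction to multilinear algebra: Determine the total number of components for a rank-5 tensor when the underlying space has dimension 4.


The number of components of a rank-r tensor in d dimensions is d^r.
Here d = 4 and r = 5.
4^5 = 1024

1024


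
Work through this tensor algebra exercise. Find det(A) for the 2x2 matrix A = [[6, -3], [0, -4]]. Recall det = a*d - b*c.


For a 2x2 matrix [[a, b], [c, d]], det = a*d - b*c.
a = 6, b = -3, c = 0, d = -4
a*d = 6 * -4 = -24
b*c = -3 * 0 = 0
det = -24 - 0 = -24

-24


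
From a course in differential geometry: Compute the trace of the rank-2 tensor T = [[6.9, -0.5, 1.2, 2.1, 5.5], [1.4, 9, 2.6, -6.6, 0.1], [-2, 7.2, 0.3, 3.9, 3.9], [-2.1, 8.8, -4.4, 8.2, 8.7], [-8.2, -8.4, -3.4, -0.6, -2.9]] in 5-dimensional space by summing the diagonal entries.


The contraction (trace) of a rank-2 tensor is the sum of its diagonal elements.
Diagonal entries: A[1,1] = 6.9, A[2,2] = 9, A[3,3] = 0.3, A[4,4] = 8.2, A[5,5] = -2.9
Tr(A) = 6.9 + 9 + 0.3 + 8.2 + -2.9 = 21.5

21.5


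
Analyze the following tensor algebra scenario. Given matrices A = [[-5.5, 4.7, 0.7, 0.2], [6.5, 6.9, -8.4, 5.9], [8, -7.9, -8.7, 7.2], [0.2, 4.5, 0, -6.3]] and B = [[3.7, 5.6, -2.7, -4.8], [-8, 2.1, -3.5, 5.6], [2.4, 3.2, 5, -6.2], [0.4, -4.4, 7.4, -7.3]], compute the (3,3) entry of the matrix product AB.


(AB)_{ij} = sum_k A_{ik} B_{kj}.
For i=3, j=3:
A_{31} * B_{13} = 8 * -2.7 = -21.6
A_{32} * B_{23} = -7.9 * -3.5 = 27.65
A_{33} * B_{33} = -8.7 * 5 = -43.5
A_{34} * B_{43} = 7.2 * 7.4 = 53.28
Sum = -21.6 + 27.65 + -43.5 + 53.28 = 15.83

15.83


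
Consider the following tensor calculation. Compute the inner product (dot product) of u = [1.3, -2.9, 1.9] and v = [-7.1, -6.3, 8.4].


The inner product u . v = sum of u_i * v_i.
Term-by-term: 1.3 * -7.1, -2.9 * -6.3, 1.9 * 8.4
Products: -9.23, 18.27, 15.96
Sum = -9.23 + 18.27 + 15.96 = 25

25


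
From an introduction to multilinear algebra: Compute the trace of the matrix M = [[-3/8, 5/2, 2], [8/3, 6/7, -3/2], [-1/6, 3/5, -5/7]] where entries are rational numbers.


The trace is the sum of diagonal entries.
Diagonal: M[1,1] = -3/8, M[2,2] = 6/7, M[3,3] = -5/7
Tr(M) = -3/8 + 6/7 + -5/7
Computing step by step:
After adding M[1,1]: -3/8
After adding M[2,2]: 27/56
After adding M[3,3]: -13/56
Tr(M) = -13/56

-13/56


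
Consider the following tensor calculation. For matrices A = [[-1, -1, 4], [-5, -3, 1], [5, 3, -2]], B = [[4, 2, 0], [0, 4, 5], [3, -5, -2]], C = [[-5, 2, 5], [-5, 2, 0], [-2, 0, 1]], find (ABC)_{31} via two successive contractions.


(ABC)_{31} = sum_m (AB)_{3m} C_{m1}. First compute row 3 of AB.
(AB)_{31} = 5*4 + 3*0 + -2*3 = 14
(AB)_{32} = 5*2 + 3*4 + -2*-5 = 32
(AB)_{33} = 5*0 + 3*5 + -2*-2 = 19
Now contract with column 1 of C:
(AB)_{31} * C_{11} = 14 * -5 = -70
(AB)_{32} * C_{21} = 32 * -5 = -160
(AB)_{33} * C_{31} = 19 * -2 = -38
(ABC)_{31} = -70 + -160 + -38 = -268

-268


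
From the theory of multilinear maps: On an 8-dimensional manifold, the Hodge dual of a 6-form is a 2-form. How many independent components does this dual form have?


The Hodge dual of a p-form on an n-dimensional manifold is an (n-p)-form.
n = 8, p = 6, so dual degree = 8 - 6 = 2
The number of components is C(n, n-p) = C(8, 2) = 28

28


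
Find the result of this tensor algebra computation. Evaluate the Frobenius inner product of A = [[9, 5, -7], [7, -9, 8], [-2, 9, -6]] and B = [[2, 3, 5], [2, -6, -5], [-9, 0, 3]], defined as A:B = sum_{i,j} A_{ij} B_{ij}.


A:B = sum over all i,j of A_{ij} * B_{ij}.
Row 1: 9*2=18, 5*3=15, -7*5=-35 => row sum = -2
Row 2: 7*2=14, -9*-6=54, 8*-5=-40 => row sum = 28
Row 3: -2*-9=18, 9*0=0, -6*3=-18 => row sum = 0
Total = -2 + 28 + 0 = 26

26


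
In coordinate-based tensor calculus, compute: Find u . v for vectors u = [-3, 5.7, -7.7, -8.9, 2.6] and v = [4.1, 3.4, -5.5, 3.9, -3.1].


The inner product u . v = sum of u_i * v_i.
Term-by-term: -3 * 4.1, 5.7 * 3.4, -7.7 * -5.5, -8.9 * 3.9, 2.6 * -3.1
Products: -12.3, 19.38, 42.35, -34.71, -8.06
Sum = -12.3 + 19.38 + 42.35 + -34.71 + -8.06 = 6.66

6.66


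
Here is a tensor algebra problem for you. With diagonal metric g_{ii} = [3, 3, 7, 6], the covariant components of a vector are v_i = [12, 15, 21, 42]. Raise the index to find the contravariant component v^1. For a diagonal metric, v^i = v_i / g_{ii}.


To raise an index with a diagonal metric: v^i = v_i / g_{ii}.
For index 1: v_1 = 12, g_{11} = 3
v^1 = 12 / 3 = 4

4


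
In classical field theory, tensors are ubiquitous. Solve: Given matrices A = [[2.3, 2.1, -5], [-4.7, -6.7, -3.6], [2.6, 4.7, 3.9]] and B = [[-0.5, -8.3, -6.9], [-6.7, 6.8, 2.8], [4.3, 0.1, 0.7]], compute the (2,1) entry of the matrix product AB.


(AB)_{ij} = sum_k A_{ik} B_{kj}.
For i=2, j=1:
A_{21} * B_{11} = -4.7 * -0.5 = 2.35
A_{22} * B_{21} = -6.7 * -6.7 = 44.89
A_{23} * B_{31} = -3.6 * 4.3 = -15.48
Sum = 2.35 + 44.89 + -15.48 = 31.76

31.76


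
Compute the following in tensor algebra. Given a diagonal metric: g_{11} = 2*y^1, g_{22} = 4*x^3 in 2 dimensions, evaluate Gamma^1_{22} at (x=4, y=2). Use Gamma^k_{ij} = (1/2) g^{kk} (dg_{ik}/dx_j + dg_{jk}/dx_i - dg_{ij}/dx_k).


For a diagonal metric, Gamma^k_{ij} = (1/2) g^{kk} (dg_{ik}/dx_j + dg_{jk}/dx_i - dg_{ij}/dx_k).
The metric is diagonal, so g_{ab} = 0 for a != b.
At the given point: g_{11} = 4, g_{22} = 256
g^{11} = 1/4
dg_{21}/dx_2 = 0 (off-diagonal)
dg_{21}/dx_2 = 0 (off-diagonal)
dg_{22}/dx_1 = dg_{22}/dx_1 = 192
Numerator = 0 + 0 - 192 = -192
Gamma^1_{22} = -192 / (2 * 4) = -24

-24


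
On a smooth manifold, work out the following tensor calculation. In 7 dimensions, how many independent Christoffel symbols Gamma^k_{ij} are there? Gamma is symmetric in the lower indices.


Christoffel symbols Gamma^k_{ij} are symmetric in i,j, so there are d * d(d+1)/2 independent symbols.
d = 7
d(d+1)/2 = 7 * 8 / 2 = 28
Total = 7 * 28 = 196

196


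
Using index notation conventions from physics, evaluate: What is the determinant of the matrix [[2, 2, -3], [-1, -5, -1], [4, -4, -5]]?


Expanding along the first row, det(A) = a11*M_11 - a12*M_12 + a13*M_13, where M_1j is the (1,j) minor.
Minor M_11 = -5*-5 - -1*-4 = 21
Minor M_12 = -1*-5 - -1*4 = 9
Minor M_13 = -1*-4 - -5*4 = 24
det = 2*(21) - 2*(9) + -3*(24)
    = 42 - 18 + -72
    = -48

-48


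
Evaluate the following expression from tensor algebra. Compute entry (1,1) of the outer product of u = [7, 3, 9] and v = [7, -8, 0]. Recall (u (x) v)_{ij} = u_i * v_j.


The outer product entry T_{ij} = u_i * v_j.
We need i=1, j=1.
u_1 = 7, v_1 = 7
T_{1,1} = 7 * 7 = 49

49


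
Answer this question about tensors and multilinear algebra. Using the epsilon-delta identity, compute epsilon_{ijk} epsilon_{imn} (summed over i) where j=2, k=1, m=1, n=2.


Using the identity: epsilon_{ijk} epsilon_{imn} = delta_{jm} delta_{kn} - delta_{jn} delta_{km}.
delta_{21} = 0
delta_{12} = 0
delta_{22} = 1
delta_{11} = 1
Result = 0 * 0 - 1 * 1 = 0 - 1 = -1

-1


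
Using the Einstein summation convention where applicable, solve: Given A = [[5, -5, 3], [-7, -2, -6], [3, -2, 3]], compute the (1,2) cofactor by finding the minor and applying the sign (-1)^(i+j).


To find cofactor C_{12}, delete row 1 and column 2.
The resulting 2x2 submatrix is: [[-7, -6], [3, 3]]
Minor M_{12} = -7*3 - -6*3
  = -21 - -18 = -3
Sign = (-1)^(1+2) = (-1)^3 = -1
Cofactor C_{12} = -1 * -3 = 3

3


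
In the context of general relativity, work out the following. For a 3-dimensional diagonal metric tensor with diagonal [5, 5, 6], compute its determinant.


For a diagonal metric, the determinant is the product of diagonal entries.
Diagonal entries: 5, 5, 6
det(g) = 5 * 5 * 6 = 150

150


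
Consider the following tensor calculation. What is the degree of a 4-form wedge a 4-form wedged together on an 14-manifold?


The degree of a wedge product is the sum of the degrees of the individual forms.
Degrees: 4, 4
Total degree = 4 + 4 = 8

8


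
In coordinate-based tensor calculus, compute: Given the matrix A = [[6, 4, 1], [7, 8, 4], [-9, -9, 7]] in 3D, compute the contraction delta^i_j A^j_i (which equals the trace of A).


The contraction (trace) of a rank-2 tensor is the sum of its diagonal elements.
Diagonal entries: A[1,1] = 6, A[2,2] = 8, A[3,3] = 7
Tr(A) = 6 + 8 + 7 = 21

21


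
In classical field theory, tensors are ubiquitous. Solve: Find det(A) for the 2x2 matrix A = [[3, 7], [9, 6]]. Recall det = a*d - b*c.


For a 2x2 matrix [[a, b], [c, d]], det = a*d - b*c.
a = 3, b = 7, c = 9, d = 6
a*d = 3 * 6 = 18
b*c = 7 * 9 = 63
det = 18 - 63 = -45

-45


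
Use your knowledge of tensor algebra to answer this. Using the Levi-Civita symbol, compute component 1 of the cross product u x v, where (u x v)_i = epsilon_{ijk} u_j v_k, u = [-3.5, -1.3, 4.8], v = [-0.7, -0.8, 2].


(u x v)_1 = sum_{j,k} epsilon_{1jk} u_j v_k. Only permutations of (1,2,3) contribute; the two non-zero terms are:
eps_{123} u_2 v_3 = 1 * -1.3 * 2 = -2.6
eps_{132} u_3 v_2 = -1 * 4.8 * -0.8 = 3.84
(u x v)_1 = 1.24

1.24


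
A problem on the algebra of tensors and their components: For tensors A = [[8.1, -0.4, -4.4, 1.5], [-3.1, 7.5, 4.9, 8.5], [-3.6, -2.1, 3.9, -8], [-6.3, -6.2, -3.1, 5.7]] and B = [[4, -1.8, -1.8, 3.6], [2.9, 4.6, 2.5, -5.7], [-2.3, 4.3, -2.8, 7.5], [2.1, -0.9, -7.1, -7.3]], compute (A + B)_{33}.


Tensor addition is component-wise: (A + B)_{ij} = A_{ij} + B_{ij}.
A_{33} = 3.9
B_{33} = -2.8
(A + B)_{33} = 3.9 + -2.8 = 1.1

1.1


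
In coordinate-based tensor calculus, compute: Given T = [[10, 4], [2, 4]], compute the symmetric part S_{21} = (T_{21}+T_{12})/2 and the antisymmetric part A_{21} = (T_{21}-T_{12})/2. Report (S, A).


T_{21} = 2
T_{12} = 4
S_{21} = (2 + 4)/2 = 6/2 = 3
A_{21} = (2 - 4)/2 = -2/2 = -1
Check: S + A = 3 + -1 = 2 = T_{21}.

(3, -1)


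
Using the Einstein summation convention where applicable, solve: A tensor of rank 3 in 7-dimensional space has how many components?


The number of components of a rank-r tensor in d dimensions is d^r.
Here d = 7 and r = 3.
7^3 = 343

343


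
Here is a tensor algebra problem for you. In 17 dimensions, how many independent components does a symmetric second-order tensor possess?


A symmetric rank-2 tensor in d dimensions has d(d+1)/2 independent components.
d = 17
d(d+1)/2 = 17 * 18 / 2 = 306 / 2 = 153

153


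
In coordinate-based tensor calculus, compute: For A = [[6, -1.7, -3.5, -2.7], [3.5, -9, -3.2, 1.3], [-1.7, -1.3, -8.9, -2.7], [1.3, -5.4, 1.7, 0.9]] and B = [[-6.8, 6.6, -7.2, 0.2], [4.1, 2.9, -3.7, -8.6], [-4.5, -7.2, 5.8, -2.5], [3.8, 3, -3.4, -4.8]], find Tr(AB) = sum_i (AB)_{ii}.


Tr(AB) = sum_i (AB)_{ii} where (AB)_{ii} = sum_k A_{ik} B_{ki}.
(AB)_{11} = 6*-6.8 + -1.7*4.1 + -3.5*-4.5 + -2.7*3.8 = -42.28
(AB)_{22} = 3.5*6.6 + -9*2.9 + -3.2*-7.2 + 1.3*3 = 23.94
(AB)_{33} = -1.7*-7.2 + -1.3*-3.7 + -8.9*5.8 + -2.7*-3.4 = -25.39
(AB)_{44} = 1.3*0.2 + -5.4*-8.6 + 1.7*-2.5 + 0.9*-4.8 = 38.13
Tr(AB) = -42.28 + 23.94 + -25.39 + 38.13 = -5.6

-5.6


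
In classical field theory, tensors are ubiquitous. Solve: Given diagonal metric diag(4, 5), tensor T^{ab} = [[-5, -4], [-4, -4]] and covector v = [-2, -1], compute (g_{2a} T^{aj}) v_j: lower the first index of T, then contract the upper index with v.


Step 1: lower the first index. For a diagonal metric, g_{ia} T^{aj} = g_{ii} T^{ij} (no sum on i).
g_{22} = 5
S_2{}^1 = 5 * T^{21} = 5 * -4 = -20
S_2{}^2 = 5 * T^{22} = 5 * -4 = -20
Step 2: contract S_2{}^j with v_j.
S_2{}^1 * v_1 = -20 * -2 = 40
S_2{}^2 * v_2 = -20 * -1 = 20
Result = 40 + 20 = 60

60


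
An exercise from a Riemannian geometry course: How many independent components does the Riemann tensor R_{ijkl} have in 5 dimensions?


The Riemann tensor in d dimensions has d^2(d^2 - 1)/12 independent components.
d = 5, so d^2 = 25
d^2 - 1 = 24
d^2(d^2 - 1) = 25 * 24 = 600
Divide by 12: 600 / 12 = 50

50


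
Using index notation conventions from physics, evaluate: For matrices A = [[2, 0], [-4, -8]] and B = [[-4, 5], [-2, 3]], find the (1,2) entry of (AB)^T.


(AB)^T_{ij} = (AB)_{ji} = sum_k A_{jk} B_{ki}.
For i=1, j=2 we need (AB)_{21}:
A_{21} * B_{11} = -4 * -4 = 16
A_{22} * B_{21} = -8 * -2 = 16
Sum = 16 + 16 = 32

32


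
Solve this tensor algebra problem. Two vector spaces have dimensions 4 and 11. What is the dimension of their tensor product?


The dimension of a tensor product is the product of dimensions.
dim(V) = 4, dim(W) = 11
dim(V (x) W) = 4 * 11 = 44

44


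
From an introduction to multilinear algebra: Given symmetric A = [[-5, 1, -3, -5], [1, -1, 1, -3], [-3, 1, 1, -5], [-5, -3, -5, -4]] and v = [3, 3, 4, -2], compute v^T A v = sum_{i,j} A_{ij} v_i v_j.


First compute Av:
(Av)_1 = -5*3 + 1*3 + -3*4 + -5*-2 = -14
(Av)_2 = 1*3 + -1*3 + 1*4 + -3*-2 = 10
(Av)_3 = -3*3 + 1*3 + 1*4 + -5*-2 = 8
(Av)_4 = -5*3 + -3*3 + -5*4 + -4*-2 = -36
Av = [-14, 10, 8, -36]
Then v^T (Av) = 3*-14 + 3*10 + 4*8 + -2*-36
= -42 + 30 + 32 + 72 = 92

92


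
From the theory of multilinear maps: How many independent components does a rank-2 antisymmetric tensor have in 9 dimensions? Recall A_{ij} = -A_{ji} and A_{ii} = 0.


An antisymmetric rank-2 tensor satisfies A_{ij} = -A_{ji}, so diagonal entries are zero.
The independent components are the upper-triangular entries: C(n, 2) = n(n-1)/2.
n = 9
C(9, 2) = 9 * 8 / 2 = 72 / 2 = 36

36


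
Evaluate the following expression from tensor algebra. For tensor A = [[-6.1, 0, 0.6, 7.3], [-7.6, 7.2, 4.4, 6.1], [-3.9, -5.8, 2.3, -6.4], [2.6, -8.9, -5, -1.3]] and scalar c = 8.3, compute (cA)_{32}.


Scalar multiplication: (cA)_{ij} = c * A_{ij}.
c = 8.3
A_{32} = -5.8
(cA)_{32} = 8.3 * -5.8 = -48.14

-48.14


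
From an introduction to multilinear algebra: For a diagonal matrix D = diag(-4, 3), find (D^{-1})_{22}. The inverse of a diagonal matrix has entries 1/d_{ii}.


For a diagonal matrix, the inverse has entries (D^{-1})_{ii} = 1/d_{ii}.
The diagonal entries are: d_{11} = -4, d_{22} = 3
We need (D^{-1})_{22} = 1/d_{22} = 1/3 = 1/3

1/3


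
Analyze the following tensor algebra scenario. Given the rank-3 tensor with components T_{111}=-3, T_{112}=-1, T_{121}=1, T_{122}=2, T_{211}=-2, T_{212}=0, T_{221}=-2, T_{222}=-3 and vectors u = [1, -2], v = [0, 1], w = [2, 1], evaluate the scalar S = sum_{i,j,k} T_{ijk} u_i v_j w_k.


S = sum over i,j,k of T_{ijk} u_i v_j w_k. Expanding all 8 terms:
T_{111}*u_1*v_1*w_1 = -3*1*0*2 = 0  (running total: 0)
T_{112}*u_1*v_1*w_2 = -1*1*0*1 = 0  (running total: 0)
T_{121}*u_1*v_2*w_1 = 1*1*1*2 = 2  (running total: 2)
T_{122}*u_1*v_2*w_2 = 2*1*1*1 = 2  (running total: 4)
T_{211}*u_2*v_1*w_1 = -2*-2*0*2 = 0  (running total: 4)
T_{212}*u_2*v_1*w_2 = 0*-2*0*1 = 0  (running total: 4)
T_{221}*u_2*v_2*w_1 = -2*-2*1*2 = 8  (running total: 12)
T_{222}*u_2*v_2*w_2 = -3*-2*1*1 = 6  (running total: 18)
S = 18

18


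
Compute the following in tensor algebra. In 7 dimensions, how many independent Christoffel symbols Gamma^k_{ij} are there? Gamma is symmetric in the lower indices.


Christoffel symbols Gamma^k_{ij} are symmetric in i,j, so there are d * d(d+1)/2 independent symbols.
d = 7
d(d+1)/2 = 7 * 8 / 2 = 28
Total = 7 * 28 = 196

196


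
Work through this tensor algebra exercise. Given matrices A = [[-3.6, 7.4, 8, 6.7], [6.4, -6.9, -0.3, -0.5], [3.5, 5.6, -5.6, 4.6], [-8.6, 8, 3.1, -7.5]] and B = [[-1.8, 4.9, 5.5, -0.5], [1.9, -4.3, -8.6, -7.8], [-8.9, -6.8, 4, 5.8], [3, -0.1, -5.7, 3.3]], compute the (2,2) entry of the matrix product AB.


(AB)_{ij} = sum_k A_{ik} B_{kj}.
For i=2, j=2:
A_{21} * B_{12} = 6.4 * 4.9 = 31.36
A_{22} * B_{22} = -6.9 * -4.3 = 29.67
A_{23} * B_{32} = -0.3 * -6.8 = 2.04
A_{24} * B_{42} = -0.5 * -0.1 = 0.05
Sum = 31.36 + 29.67 + 2.04 + 0.05 = 63.12

63.12
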